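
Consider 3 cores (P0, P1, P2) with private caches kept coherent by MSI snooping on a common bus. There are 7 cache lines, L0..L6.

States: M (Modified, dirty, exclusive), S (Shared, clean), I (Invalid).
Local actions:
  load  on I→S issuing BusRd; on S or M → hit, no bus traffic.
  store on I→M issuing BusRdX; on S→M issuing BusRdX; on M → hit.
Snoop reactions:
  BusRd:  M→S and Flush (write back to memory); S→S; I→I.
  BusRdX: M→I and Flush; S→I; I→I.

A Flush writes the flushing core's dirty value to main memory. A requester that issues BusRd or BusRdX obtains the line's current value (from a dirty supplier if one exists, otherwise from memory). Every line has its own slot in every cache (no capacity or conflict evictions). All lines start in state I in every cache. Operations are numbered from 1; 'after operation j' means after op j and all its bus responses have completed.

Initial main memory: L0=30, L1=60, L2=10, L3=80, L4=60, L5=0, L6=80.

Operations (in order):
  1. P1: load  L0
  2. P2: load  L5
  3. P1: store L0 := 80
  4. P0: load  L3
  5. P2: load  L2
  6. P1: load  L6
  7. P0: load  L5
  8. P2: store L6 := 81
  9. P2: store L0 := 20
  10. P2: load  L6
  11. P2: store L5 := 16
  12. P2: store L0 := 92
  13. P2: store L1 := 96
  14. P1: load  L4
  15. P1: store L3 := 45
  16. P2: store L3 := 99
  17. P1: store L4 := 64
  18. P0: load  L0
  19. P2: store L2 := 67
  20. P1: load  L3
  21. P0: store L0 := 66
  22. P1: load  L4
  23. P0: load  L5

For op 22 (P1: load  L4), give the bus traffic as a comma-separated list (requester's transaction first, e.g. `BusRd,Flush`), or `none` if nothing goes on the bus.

bus = none

step 1: P1: load  L0  ⟶  ISI  (L0)  txn=BusRd  M[L0]=30
step 2: P2: load  L5  ⟶  IIS  (L5)  txn=BusRd  M[L5]=0
step 3: P1: store L0 := 80  ⟶  IMI  (L0)  txn=BusRdX  M[L0]=30
step 4: P0: load  L3  ⟶  SII  (L3)  txn=BusRd  M[L3]=80
step 5: P2: load  L2  ⟶  IIS  (L2)  txn=BusRd  M[L2]=10
step 6: P1: load  L6  ⟶  ISI  (L6)  txn=BusRd  M[L6]=80
step 7: P0: load  L5  ⟶  SIS  (L5)  txn=BusRd  M[L5]=0
step 8: P2: store L6 := 81  ⟶  IIM  (L6)  txn=BusRdX  M[L6]=80
step 9: P2: store L0 := 20  ⟶  IIM  (L0)  txn=BusRdX+Flush  M[L0]=80
step 10: P2: load  L6  ⟶  IIM  (L6)  txn=∅  M[L6]=80
step 11: P2: store L5 := 16  ⟶  IIM  (L5)  txn=BusRdX  M[L5]=0
step 12: P2: store L0 := 92  ⟶  IIM  (L0)  txn=∅  M[L0]=80
step 13: P2: store L1 := 96  ⟶  IIM  (L1)  txn=BusRdX  M[L1]=60
step 14: P1: load  L4  ⟶  ISI  (L4)  txn=BusRd  M[L4]=60
step 15: P1: store L3 := 45  ⟶  IMI  (L3)  txn=BusRdX  M[L3]=80
step 16: P2: store L3 := 99  ⟶  IIM  (L3)  txn=BusRdX+Flush  M[L3]=45
step 17: P1: store L4 := 64  ⟶  IMI  (L4)  txn=BusRdX  M[L4]=60
step 18: P0: load  L0  ⟶  SIS  (L0)  txn=BusRd+Flush  M[L0]=92
step 19: P2: store L2 := 67  ⟶  IIM  (L2)  txn=BusRdX  M[L2]=10
step 20: P1: load  L3  ⟶  ISS  (L3)  txn=BusRd+Flush  M[L3]=99
step 21: P0: store L0 := 66  ⟶  MII  (L0)  txn=BusRdX  M[L0]=92
step 22: P1: load  L4  ⟶  IMI  (L4)  txn=∅  M[L4]=60
step 23: P0: load  L5  ⟶  SIS  (L5)  txn=BusRd+Flush  M[L5]=16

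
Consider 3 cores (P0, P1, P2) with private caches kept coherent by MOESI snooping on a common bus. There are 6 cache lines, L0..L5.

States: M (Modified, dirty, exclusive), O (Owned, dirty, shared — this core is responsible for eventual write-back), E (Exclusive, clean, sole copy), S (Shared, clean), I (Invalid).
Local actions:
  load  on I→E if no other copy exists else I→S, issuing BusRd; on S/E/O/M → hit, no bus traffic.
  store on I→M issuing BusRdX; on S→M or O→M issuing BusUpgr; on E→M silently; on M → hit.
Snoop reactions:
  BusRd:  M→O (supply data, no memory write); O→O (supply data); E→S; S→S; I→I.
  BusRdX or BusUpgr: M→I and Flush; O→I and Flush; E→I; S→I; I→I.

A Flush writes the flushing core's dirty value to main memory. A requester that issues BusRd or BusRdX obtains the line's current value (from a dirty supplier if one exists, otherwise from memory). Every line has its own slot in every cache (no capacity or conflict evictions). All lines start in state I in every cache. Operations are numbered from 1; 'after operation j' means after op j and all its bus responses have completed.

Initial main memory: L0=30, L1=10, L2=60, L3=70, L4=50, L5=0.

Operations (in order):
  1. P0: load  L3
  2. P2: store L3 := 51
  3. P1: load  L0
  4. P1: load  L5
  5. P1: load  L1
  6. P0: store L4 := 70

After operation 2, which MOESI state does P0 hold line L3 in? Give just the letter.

state = I

[1] P0: load  L3 | P0:E(70), P1:I, P2:I | bus: BusRd
[2] P2: store L3 := 51 | P0:I, P1:I, P2:M(51) | bus: BusRdX
[3] P1: load  L0 | P0:I, P1:E(30), P2:I | bus: BusRd
[4] P1: load  L5 | P0:I, P1:E(0), P2:I | bus: BusRd
[5] P1: load  L1 | P0:I, P1:E(10), P2:I | bus: BusRd
[6] P0: store L4 := 70 | P0:M(70), P1:I, P2:I | bus: BusRdX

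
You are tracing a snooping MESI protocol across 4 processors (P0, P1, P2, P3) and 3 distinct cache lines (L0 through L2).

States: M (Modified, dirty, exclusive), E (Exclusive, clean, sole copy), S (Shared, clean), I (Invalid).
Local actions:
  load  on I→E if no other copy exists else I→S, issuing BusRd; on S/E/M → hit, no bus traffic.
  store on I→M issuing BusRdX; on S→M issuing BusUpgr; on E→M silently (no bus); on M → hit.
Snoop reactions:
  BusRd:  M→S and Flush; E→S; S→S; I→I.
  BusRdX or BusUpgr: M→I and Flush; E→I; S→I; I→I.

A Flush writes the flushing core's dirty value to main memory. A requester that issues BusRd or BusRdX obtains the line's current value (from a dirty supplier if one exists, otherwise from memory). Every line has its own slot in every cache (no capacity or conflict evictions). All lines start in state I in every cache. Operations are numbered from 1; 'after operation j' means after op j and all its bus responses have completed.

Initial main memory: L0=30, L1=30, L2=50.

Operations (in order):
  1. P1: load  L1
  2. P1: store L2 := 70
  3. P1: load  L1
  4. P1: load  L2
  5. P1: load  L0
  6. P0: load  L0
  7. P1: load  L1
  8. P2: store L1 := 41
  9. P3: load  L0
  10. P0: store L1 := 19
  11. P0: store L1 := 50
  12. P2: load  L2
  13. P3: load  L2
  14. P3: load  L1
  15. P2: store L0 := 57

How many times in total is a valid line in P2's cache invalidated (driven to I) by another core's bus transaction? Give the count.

invalidations = 1

  op1 P1: load  L1 → I/E/I/I on L1; bus BusRd; mem=30
  op2 P1: store L2 := 70 → I/M/I/I on L2; bus BusRdX; mem=50
  op3 P1: load  L1 → I/E/I/I on L1; bus (none); mem=30
  op4 P1: load  L2 → I/M/I/I on L2; bus (none); mem=50
  op5 P1: load  L0 → I/E/I/I on L0; bus BusRd; mem=30
  op6 P0: load  L0 → S/S/I/I on L0; bus BusRd; mem=30
  op7 P1: load  L1 → I/E/I/I on L1; bus (none); mem=30
  op8 P2: store L1 := 41 → I/I/M/I on L1; bus BusRdX; mem=30
  op9 P3: load  L0 → S/S/I/S on L0; bus BusRd; mem=30
  op10 P0: store L1 := 19 → M/I/I/I on L1; bus BusRdX Flush; mem=41
  op11 P0: store L1 := 50 → M/I/I/I on L1; bus (none); mem=41
  op12 P2: load  L2 → I/S/S/I on L2; bus BusRd Flush; mem=70
  op13 P3: load  L2 → I/S/S/S on L2; bus BusRd; mem=70
  op14 P3: load  L1 → S/I/I/S on L1; bus BusRd Flush; mem=50
  op15 P2: store L0 := 57 → I/I/M/I on L0; bus BusRdX; mem=30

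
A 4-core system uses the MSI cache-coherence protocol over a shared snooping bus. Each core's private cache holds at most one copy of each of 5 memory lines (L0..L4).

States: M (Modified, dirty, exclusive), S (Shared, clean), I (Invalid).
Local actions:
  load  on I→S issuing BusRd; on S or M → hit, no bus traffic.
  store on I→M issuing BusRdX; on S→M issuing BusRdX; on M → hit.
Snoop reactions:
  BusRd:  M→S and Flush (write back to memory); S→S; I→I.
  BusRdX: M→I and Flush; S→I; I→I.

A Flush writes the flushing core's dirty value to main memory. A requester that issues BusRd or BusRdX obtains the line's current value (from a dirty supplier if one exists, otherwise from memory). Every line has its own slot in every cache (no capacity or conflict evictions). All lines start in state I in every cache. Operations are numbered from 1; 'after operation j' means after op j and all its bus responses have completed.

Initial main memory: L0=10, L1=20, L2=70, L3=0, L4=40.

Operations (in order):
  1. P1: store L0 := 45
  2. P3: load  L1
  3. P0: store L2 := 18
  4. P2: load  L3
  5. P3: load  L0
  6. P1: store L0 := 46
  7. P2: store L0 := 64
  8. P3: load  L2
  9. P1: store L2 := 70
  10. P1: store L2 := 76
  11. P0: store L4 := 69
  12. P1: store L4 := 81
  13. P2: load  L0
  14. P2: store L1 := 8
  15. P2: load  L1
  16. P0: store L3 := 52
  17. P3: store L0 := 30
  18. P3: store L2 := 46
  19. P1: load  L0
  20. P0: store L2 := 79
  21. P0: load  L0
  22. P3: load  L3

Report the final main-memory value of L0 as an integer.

[1] P1: store L0 := 45 | P0:I, P1:M(45), P2:I, P3:I | bus: BusRdX
[2] P3: load  L1 | P0:I, P1:I, P2:I, P3:S(20) | bus: BusRd
[3] P0: store L2 := 18 | P0:M(18), P1:I, P2:I, P3:I | bus: BusRdX
[4] P2: load  L3 | P0:I, P1:I, P2:S(0), P3:I | bus: BusRd
[5] P3: load  L0 | P0:I, P1:S(45), P2:I, P3:S(45) | bus: BusRd,Flush
[6] P1: store L0 := 46 | P0:I, P1:M(46), P2:I, P3:I | bus: BusRdX
[7] P2: store L0 := 64 | P0:I, P1:I, P2:M(64), P3:I | bus: BusRdX,Flush
[8] P3: load  L2 | P0:S(18), P1:I, P2:I, P3:S(18) | bus: BusRd,Flush
[9] P1: store L2 := 70 | P0:I, P1:M(70), P2:I, P3:I | bus: BusRdX
[10] P1: store L2 := 76 | P0:I, P1:M(76), P2:I, P3:I | bus: none
[11] P0: store L4 := 69 | P0:M(69), P1:I, P2:I, P3:I | bus: BusRdX
[12] P1: store L4 := 81 | P0:I, P1:M(81), P2:I, P3:I | bus: BusRdX,Flush
[13] P2: load  L0 | P0:I, P1:I, P2:M(64), P3:I | bus: none
[14] P2: store L1 := 8 | P0:I, P1:I, P2:M(8), P3:I | bus: BusRdX
[15] P2: load  L1 | P0:I, P1:I, P2:M(8), P3:I | bus: none
[16] P0: store L3 := 52 | P0:M(52), P1:I, P2:I, P3:I | bus: BusRdX
[17] P3: store L0 := 30 | P0:I, P1:I, P2:I, P3:M(30) | bus: BusRdX,Flush
[18] P3: store L2 := 46 | P0:I, P1:I, P2:I, P3:M(46) | bus: BusRdX,Flush
[19] P1: load  L0 | P0:I, P1:S(30), P2:I, P3:S(30) | bus: BusRd,Flush
[20] P0: store L2 := 79 | P0:M(79), P1:I, P2:I, P3:I | bus: BusRdX,Flush
[21] P0: load  L0 | P0:S(30), P1:S(30), P2:I, P3:S(30) | bus: BusRd
[22] P3: load  L3 | P0:S(52), P1:I, P2:I, P3:S(52) | bus: BusRd,Flush

memory[L0] = 30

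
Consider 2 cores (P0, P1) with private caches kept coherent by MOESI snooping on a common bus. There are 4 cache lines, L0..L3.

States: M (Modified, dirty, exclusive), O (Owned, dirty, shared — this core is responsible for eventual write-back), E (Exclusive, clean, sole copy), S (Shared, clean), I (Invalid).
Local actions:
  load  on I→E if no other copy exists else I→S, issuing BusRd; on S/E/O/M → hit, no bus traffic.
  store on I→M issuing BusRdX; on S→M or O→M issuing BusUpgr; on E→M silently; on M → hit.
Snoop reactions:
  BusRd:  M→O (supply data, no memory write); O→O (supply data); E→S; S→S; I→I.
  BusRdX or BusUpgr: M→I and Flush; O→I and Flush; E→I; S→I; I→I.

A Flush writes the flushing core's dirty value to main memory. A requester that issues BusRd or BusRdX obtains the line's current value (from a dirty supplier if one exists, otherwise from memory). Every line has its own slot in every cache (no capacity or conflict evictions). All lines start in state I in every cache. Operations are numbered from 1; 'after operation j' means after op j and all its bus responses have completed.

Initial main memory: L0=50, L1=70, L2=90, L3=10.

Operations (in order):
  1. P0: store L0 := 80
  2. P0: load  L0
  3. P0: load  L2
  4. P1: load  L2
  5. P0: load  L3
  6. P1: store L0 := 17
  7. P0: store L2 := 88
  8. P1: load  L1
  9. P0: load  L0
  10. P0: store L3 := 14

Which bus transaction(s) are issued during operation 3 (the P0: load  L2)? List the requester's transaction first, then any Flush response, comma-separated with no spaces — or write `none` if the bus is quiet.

1. P0: store L0 := 80  bus=[BusRdX]  L0: P0=M P1=I  mem[L0]=50
2. P0: load  L0  bus=[-]  L0: P0=M P1=I  mem[L0]=50
3. P0: load  L2  bus=[BusRd]  L2: P0=E P1=I  mem[L2]=90
4. P1: load  L2  bus=[BusRd]  L2: P0=S P1=S  mem[L2]=90
5. P0: load  L3  bus=[BusRd]  L3: P0=E P1=I  mem[L3]=10
6. P1: store L0 := 17  bus=[BusRdX,Flush]  L0: P0=I P1=M  mem[L0]=80
7. P0: store L2 := 88  bus=[BusUpgr]  L2: P0=M P1=I  mem[L2]=90
8. P1: load  L1  bus=[BusRd]  L1: P0=I P1=E  mem[L1]=70
9. P0: load  L0  bus=[BusRd]  L0: P0=S P1=O  mem[L0]=80
10. P0: store L3 := 14  bus=[-]  L3: P0=M P1=I  mem[L3]=10

bus = BusRd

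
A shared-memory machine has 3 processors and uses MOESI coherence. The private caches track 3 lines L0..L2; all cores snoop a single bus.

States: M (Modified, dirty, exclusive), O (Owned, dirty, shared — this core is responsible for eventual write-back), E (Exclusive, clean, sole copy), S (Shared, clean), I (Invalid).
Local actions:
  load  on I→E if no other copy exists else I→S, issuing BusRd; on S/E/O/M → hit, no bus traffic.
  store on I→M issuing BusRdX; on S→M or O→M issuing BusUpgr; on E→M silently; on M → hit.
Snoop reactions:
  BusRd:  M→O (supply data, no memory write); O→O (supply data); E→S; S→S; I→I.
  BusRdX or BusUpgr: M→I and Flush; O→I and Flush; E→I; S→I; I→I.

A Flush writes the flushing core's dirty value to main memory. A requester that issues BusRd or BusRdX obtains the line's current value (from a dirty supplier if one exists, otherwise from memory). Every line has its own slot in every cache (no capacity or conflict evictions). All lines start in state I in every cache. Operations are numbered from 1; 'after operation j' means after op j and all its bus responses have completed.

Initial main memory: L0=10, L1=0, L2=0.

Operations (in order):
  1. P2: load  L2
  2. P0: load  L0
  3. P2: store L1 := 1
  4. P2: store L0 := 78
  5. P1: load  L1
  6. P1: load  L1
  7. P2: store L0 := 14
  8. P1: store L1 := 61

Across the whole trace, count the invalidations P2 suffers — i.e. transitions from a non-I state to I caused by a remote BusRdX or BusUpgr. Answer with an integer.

  op1 P2: load  L2 → I/I/E on L2; bus BusRd; mem=0
  op2 P0: load  L0 → E/I/I on L0; bus BusRd; mem=10
  op3 P2: store L1 := 1 → I/I/M on L1; bus BusRdX; mem=0
  op4 P2: store L0 := 78 → I/I/M on L0; bus BusRdX; mem=10
  op5 P1: load  L1 → I/S/O on L1; bus BusRd; mem=0
  op6 P1: load  L1 → I/S/O on L1; bus (none); mem=0
  op7 P2: store L0 := 14 → I/I/M on L0; bus (none); mem=10
  op8 P1: store L1 := 61 → I/M/I on L1; bus BusUpgr Flush; mem=1

invalidations = 1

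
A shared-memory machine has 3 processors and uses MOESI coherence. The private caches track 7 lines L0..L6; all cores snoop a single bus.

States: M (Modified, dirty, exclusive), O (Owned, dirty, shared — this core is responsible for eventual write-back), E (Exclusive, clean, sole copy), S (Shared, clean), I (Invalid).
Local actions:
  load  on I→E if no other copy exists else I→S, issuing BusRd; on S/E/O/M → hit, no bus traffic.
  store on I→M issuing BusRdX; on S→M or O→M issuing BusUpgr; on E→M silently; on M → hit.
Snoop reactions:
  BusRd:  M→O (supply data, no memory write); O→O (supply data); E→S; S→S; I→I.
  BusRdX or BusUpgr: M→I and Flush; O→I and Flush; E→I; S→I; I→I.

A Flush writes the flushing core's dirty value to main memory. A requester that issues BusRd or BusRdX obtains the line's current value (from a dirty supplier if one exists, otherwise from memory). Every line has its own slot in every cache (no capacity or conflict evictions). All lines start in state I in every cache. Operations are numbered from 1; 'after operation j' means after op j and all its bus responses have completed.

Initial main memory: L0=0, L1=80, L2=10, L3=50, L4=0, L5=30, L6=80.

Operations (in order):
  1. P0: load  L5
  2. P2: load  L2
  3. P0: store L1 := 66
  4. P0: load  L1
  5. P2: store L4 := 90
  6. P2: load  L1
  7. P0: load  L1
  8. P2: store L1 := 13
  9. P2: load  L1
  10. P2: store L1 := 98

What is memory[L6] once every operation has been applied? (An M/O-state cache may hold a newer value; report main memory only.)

memory[L6] = 80

1. P0: load  L5  bus=[BusRd]  L5: P0=E P1=I P2=I  mem[L5]=30
2. P2: load  L2  bus=[BusRd]  L2: P0=I P1=I P2=E  mem[L2]=10
3. P0: store L1 := 66  bus=[BusRdX]  L1: P0=M P1=I P2=I  mem[L1]=80
4. P0: load  L1  bus=[-]  L1: P0=M P1=I P2=I  mem[L1]=80
5. P2: store L4 := 90  bus=[BusRdX]  L4: P0=I P1=I P2=M  mem[L4]=0
6. P2: load  L1  bus=[BusRd]  L1: P0=O P1=I P2=S  mem[L1]=80
7. P0: load  L1  bus=[-]  L1: P0=O P1=I P2=S  mem[L1]=80
8. P2: store L1 := 13  bus=[BusUpgr,Flush]  L1: P0=I P1=I P2=M  mem[L1]=66
9. P2: load  L1  bus=[-]  L1: P0=I P1=I P2=M  mem[L1]=66
10. P2: store L1 := 98  bus=[-]  L1: P0=I P1=I P2=M  mem[L1]=66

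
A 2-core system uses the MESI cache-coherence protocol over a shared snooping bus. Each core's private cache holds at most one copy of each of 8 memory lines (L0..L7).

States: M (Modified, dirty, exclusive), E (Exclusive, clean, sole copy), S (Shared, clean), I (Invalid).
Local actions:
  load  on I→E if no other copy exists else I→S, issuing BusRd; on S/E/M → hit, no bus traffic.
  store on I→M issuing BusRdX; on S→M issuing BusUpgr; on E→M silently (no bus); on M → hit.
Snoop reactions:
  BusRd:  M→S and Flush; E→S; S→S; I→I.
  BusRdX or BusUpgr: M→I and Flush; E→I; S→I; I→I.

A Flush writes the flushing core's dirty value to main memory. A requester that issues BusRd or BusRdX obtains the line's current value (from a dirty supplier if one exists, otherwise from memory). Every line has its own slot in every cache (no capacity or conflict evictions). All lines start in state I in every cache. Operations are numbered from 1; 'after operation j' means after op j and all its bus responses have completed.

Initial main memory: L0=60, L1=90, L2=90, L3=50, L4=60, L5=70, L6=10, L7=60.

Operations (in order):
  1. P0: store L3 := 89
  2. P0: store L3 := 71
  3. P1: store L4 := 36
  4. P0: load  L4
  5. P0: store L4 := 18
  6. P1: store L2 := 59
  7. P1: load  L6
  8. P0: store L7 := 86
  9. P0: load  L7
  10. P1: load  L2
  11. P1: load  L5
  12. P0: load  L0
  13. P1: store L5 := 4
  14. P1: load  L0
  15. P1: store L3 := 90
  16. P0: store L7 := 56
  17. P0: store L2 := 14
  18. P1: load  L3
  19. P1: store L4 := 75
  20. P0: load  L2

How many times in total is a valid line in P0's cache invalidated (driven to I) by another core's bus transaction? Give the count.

invalidations = 2

  op1 P0: store L3 := 89 → M/I on L3; bus BusRdX; mem=50
  op2 P0: store L3 := 71 → M/I on L3; bus (none); mem=50
  op3 P1: store L4 := 36 → I/M on L4; bus BusRdX; mem=60
  op4 P0: load  L4 → S/S on L4; bus BusRd Flush; mem=36
  op5 P0: store L4 := 18 → M/I on L4; bus BusUpgr; mem=36
  op6 P1: store L2 := 59 → I/M on L2; bus BusRdX; mem=90
  op7 P1: load  L6 → I/E on L6; bus BusRd; mem=10
  op8 P0: store L7 := 86 → M/I on L7; bus BusRdX; mem=60
  op9 P0: load  L7 → M/I on L7; bus (none); mem=60
  op10 P1: load  L2 → I/M on L2; bus (none); mem=90
  op11 P1: load  L5 → I/E on L5; bus BusRd; mem=70
  op12 P0: load  L0 → E/I on L0; bus BusRd; mem=60
  op13 P1: store L5 := 4 → I/M on L5; bus (none); mem=70
  op14 P1: load  L0 → S/S on L0; bus BusRd; mem=60
  op15 P1: store L3 := 90 → I/M on L3; bus BusRdX Flush; mem=71
  op16 P0: store L7 := 56 → M/I on L7; bus (none); mem=60
  op17 P0: store L2 := 14 → M/I on L2; bus BusRdX Flush; mem=59
  op18 P1: load  L3 → I/M on L3; bus (none); mem=71
  op19 P1: store L4 := 75 → I/M on L4; bus BusRdX Flush; mem=18
  op20 P0: load  L2 → M/I on L2; bus (none); mem=59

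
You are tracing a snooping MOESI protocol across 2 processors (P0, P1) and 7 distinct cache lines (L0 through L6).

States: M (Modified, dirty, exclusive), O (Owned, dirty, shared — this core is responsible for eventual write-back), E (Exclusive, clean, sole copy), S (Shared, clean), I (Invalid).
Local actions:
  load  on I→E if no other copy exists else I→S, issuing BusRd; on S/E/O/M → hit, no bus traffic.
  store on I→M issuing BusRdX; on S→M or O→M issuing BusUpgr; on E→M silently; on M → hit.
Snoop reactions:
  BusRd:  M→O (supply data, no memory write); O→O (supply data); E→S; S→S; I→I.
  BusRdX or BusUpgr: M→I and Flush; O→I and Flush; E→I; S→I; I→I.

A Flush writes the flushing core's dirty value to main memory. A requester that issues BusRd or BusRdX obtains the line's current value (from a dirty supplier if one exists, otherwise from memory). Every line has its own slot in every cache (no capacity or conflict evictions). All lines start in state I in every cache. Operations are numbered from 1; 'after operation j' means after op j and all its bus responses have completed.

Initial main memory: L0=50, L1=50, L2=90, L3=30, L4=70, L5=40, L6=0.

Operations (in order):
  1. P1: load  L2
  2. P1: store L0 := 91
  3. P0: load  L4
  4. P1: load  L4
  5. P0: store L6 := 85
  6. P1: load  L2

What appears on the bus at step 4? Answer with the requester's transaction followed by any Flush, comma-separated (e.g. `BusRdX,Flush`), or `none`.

1. P1: load  L2  bus=[BusRd]  L2: P0=I P1=E  mem[L2]=90
2. P1: store L0 := 91  bus=[BusRdX]  L0: P0=I P1=M  mem[L0]=50
3. P0: load  L4  bus=[BusRd]  L4: P0=E P1=I  mem[L4]=70
4. P1: load  L4  bus=[BusRd]  L4: P0=S P1=S  mem[L4]=70
5. P0: store L6 := 85  bus=[BusRdX]  L6: P0=M P1=I  mem[L6]=0
6. P1: load  L2  bus=[-]  L2: P0=I P1=E  mem[L2]=90

bus = BusRd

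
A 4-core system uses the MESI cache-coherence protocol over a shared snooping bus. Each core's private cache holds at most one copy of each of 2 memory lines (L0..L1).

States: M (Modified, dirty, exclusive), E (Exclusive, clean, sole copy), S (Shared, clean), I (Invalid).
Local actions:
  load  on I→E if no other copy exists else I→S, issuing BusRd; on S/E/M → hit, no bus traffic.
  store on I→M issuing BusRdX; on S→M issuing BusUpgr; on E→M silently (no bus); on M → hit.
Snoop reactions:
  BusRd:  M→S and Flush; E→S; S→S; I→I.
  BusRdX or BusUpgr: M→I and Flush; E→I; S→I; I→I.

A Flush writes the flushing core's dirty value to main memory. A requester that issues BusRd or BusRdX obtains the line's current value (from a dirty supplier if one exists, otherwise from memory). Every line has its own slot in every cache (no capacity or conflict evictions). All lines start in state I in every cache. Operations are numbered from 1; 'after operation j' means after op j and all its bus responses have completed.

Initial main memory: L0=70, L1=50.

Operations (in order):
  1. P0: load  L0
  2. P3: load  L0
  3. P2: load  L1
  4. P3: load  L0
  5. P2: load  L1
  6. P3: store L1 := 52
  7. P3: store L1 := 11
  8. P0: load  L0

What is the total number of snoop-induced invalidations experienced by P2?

invalidations = 1

[1] P0: load  L0 | P0:E(70), P1:I, P2:I, P3:I | bus: BusRd
[2] P3: load  L0 | P0:S(70), P1:I, P2:I, P3:S(70) | bus: BusRd
[3] P2: load  L1 | P0:I, P1:I, P2:E(50), P3:I | bus: BusRd
[4] P3: load  L0 | P0:S(70), P1:I, P2:I, P3:S(70) | bus: none
[5] P2: load  L1 | P0:I, P1:I, P2:E(50), P3:I | bus: none
[6] P3: store L1 := 52 | P0:I, P1:I, P2:I, P3:M(52) | bus: BusRdX
[7] P3: store L1 := 11 | P0:I, P1:I, P2:I, P3:M(11) | bus: none
[8] P0: load  L0 | P0:S(70), P1:I, P2:I, P3:S(70) | bus: none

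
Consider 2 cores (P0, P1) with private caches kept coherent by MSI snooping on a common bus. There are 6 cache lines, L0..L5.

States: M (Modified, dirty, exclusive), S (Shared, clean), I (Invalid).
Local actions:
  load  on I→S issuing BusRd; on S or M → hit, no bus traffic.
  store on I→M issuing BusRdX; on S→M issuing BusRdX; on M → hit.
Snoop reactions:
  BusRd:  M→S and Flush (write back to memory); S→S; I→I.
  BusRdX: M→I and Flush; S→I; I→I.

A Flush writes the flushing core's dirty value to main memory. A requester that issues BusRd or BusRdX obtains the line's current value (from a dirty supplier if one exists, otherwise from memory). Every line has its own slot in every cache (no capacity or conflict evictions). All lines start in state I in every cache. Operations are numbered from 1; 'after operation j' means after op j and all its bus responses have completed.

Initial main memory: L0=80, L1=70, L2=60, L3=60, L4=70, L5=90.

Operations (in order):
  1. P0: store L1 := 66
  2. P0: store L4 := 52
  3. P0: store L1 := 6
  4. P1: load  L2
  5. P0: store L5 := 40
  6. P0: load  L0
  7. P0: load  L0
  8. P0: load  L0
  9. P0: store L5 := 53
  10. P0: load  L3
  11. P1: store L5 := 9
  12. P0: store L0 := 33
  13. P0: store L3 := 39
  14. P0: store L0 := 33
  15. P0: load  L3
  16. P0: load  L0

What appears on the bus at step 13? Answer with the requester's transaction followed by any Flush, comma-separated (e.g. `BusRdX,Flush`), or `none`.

bus = BusRdX

1. P0: store L1 := 66  bus=[BusRdX]  L1: P0=M P1=I  mem[L1]=70
2. P0: store L4 := 52  bus=[BusRdX]  L4: P0=M P1=I  mem[L4]=70
3. P0: store L1 := 6  bus=[-]  L1: P0=M P1=I  mem[L1]=70
4. P1: load  L2  bus=[BusRd]  L2: P0=I P1=S  mem[L2]=60
5. P0: store L5 := 40  bus=[BusRdX]  L5: P0=M P1=I  mem[L5]=90
6. P0: load  L0  bus=[BusRd]  L0: P0=S P1=I  mem[L0]=80
7. P0: load  L0  bus=[-]  L0: P0=S P1=I  mem[L0]=80
8. P0: load  L0  bus=[-]  L0: P0=S P1=I  mem[L0]=80
9. P0: store L5 := 53  bus=[-]  L5: P0=M P1=I  mem[L5]=90
10. P0: load  L3  bus=[BusRd]  L3: P0=S P1=I  mem[L3]=60
11. P1: store L5 := 9  bus=[BusRdX,Flush]  L5: P0=I P1=M  mem[L5]=53
12. P0: store L0 := 33  bus=[BusRdX]  L0: P0=M P1=I  mem[L0]=80
13. P0: store L3 := 39  bus=[BusRdX]  L3: P0=M P1=I  mem[L3]=60
14. P0: store L0 := 33  bus=[-]  L0: P0=M P1=I  mem[L0]=80
15. P0: load  L3  bus=[-]  L3: P0=M P1=I  mem[L3]=60
16. P0: load  L0  bus=[-]  L0: P0=M P1=I  mem[L0]=80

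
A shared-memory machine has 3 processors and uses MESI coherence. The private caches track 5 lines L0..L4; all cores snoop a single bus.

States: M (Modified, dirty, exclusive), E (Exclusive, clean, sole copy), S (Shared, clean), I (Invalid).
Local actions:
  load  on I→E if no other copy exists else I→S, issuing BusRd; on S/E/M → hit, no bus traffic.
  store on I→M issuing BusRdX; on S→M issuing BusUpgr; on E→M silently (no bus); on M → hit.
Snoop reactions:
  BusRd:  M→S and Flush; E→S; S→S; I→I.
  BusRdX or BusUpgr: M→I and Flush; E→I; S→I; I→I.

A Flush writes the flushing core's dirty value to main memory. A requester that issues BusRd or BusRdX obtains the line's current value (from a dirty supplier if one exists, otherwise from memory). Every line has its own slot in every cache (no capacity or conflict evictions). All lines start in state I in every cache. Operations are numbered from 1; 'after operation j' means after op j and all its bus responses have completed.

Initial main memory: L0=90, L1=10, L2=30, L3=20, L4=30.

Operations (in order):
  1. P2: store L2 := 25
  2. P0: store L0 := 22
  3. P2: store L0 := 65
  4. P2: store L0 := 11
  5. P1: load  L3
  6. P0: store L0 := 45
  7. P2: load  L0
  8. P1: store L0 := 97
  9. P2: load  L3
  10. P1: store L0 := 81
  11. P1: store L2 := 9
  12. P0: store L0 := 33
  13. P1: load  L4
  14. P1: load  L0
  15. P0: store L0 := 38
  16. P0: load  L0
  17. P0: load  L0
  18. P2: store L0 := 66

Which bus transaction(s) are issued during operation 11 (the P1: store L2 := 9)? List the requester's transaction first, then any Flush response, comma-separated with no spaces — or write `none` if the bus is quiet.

1. P2: store L2 := 25  bus=[BusRdX]  L2: P0=I P1=I P2=M  mem[L2]=30
2. P0: store L0 := 22  bus=[BusRdX]  L0: P0=M P1=I P2=I  mem[L0]=90
3. P2: store L0 := 65  bus=[BusRdX,Flush]  L0: P0=I P1=I P2=M  mem[L0]=22
4. P2: store L0 := 11  bus=[-]  L0: P0=I P1=I P2=M  mem[L0]=22
5. P1: load  L3  bus=[BusRd]  L3: P0=I P1=E P2=I  mem[L3]=20
6. P0: store L0 := 45  bus=[BusRdX,Flush]  L0: P0=M P1=I P2=I  mem[L0]=11
7. P2: load  L0  bus=[BusRd,Flush]  L0: P0=S P1=I P2=S  mem[L0]=45
8. P1: store L0 := 97  bus=[BusRdX]  L0: P0=I P1=M P2=I  mem[L0]=45
9. P2: load  L3  bus=[BusRd]  L3: P0=I P1=S P2=S  mem[L3]=20
10. P1: store L0 := 81  bus=[-]  L0: P0=I P1=M P2=I  mem[L0]=45
11. P1: store L2 := 9  bus=[BusRdX,Flush]  L2: P0=I P1=M P2=I  mem[L2]=25
12. P0: store L0 := 33  bus=[BusRdX,Flush]  L0: P0=M P1=I P2=I  mem[L0]=81
13. P1: load  L4  bus=[BusRd]  L4: P0=I P1=E P2=I  mem[L4]=30
14. P1: load  L0  bus=[BusRd,Flush]  L0: P0=S P1=S P2=I  mem[L0]=33
15. P0: store L0 := 38  bus=[BusUpgr]  L0: P0=M P1=I P2=I  mem[L0]=33
16. P0: load  L0  bus=[-]  L0: P0=M P1=I P2=I  mem[L0]=33
17. P0: load  L0  bus=[-]  L0: P0=M P1=I P2=I  mem[L0]=33
18. P2: store L0 := 66  bus=[BusRdX,Flush]  L0: P0=I P1=I P2=M  mem[L0]=38

bus = BusRdX,Flush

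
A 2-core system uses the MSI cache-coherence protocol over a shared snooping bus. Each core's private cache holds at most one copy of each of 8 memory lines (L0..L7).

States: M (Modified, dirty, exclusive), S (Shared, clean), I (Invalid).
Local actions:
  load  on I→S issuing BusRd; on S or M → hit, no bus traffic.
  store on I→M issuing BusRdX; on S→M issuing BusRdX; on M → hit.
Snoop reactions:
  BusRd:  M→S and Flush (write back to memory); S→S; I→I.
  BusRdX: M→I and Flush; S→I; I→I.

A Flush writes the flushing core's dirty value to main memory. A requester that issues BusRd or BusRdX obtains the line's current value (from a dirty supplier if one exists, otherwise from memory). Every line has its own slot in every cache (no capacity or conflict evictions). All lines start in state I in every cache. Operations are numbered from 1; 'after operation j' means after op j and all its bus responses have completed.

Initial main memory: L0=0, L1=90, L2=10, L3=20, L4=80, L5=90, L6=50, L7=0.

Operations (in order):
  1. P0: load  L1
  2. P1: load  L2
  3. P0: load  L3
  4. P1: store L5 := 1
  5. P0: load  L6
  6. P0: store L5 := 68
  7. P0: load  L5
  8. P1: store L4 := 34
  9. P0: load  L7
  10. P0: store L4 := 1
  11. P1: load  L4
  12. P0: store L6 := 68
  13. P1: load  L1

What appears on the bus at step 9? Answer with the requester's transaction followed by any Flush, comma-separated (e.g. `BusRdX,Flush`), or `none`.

bus = BusRd

step 1: P0: load  L1  ⟶  SI  (L1)  txn=BusRd  M[L1]=90
step 2: P1: load  L2  ⟶  IS  (L2)  txn=BusRd  M[L2]=10
step 3: P0: load  L3  ⟶  SI  (L3)  txn=BusRd  M[L3]=20
step 4: P1: store L5 := 1  ⟶  IM  (L5)  txn=BusRdX  M[L5]=90
step 5: P0: load  L6  ⟶  SI  (L6)  txn=BusRd  M[L6]=50
step 6: P0: store L5 := 68  ⟶  MI  (L5)  txn=BusRdX+Flush  M[L5]=1
step 7: P0: load  L5  ⟶  MI  (L5)  txn=∅  M[L5]=1
step 8: P1: store L4 := 34  ⟶  IM  (L4)  txn=BusRdX  M[L4]=80
step 9: P0: load  L7  ⟶  SI  (L7)  txn=BusRd  M[L7]=0
step 10: P0: store L4 := 1  ⟶  MI  (L4)  txn=BusRdX+Flush  M[L4]=34
step 11: P1: load  L4  ⟶  SS  (L4)  txn=BusRd+Flush  M[L4]=1
step 12: P0: store L6 := 68  ⟶  MI  (L6)  txn=BusRdX  M[L6]=50
step 13: P1: load  L1  ⟶  SS  (L1)  txn=BusRd  M[L1]=90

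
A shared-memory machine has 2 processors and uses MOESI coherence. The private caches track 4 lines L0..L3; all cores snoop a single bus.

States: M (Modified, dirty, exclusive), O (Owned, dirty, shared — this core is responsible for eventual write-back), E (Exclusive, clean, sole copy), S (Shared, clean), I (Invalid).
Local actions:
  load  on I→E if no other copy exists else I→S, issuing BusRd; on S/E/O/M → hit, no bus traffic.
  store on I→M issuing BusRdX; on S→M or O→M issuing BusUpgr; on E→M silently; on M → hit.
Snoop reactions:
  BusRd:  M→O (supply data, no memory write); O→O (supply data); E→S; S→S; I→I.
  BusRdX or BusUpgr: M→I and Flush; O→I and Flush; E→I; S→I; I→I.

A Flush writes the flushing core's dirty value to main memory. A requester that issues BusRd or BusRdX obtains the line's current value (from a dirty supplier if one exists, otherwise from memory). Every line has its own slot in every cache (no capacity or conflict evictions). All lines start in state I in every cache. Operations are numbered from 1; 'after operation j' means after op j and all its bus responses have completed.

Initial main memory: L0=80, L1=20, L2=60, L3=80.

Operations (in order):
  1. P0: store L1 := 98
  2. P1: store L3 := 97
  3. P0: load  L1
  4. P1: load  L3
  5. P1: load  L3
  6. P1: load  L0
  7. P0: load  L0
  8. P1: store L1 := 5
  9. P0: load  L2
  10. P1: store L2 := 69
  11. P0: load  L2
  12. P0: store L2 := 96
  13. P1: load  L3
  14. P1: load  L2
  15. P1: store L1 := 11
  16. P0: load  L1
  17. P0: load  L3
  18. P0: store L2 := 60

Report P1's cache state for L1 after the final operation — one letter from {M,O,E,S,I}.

state = O

1. P0: store L1 := 98  bus=[BusRdX]  L1: P0=M P1=I  mem[L1]=20
2. P1: store L3 := 97  bus=[BusRdX]  L3: P0=I P1=M  mem[L3]=80
3. P0: load  L1  bus=[-]  L1: P0=M P1=I  mem[L1]=20
4. P1: load  L3  bus=[-]  L3: P0=I P1=M  mem[L3]=80
5. P1: load  L3  bus=[-]  L3: P0=I P1=M  mem[L3]=80
6. P1: load  L0  bus=[BusRd]  L0: P0=I P1=E  mem[L0]=80
7. P0: load  L0  bus=[BusRd]  L0: P0=S P1=S  mem[L0]=80
8. P1: store L1 := 5  bus=[BusRdX,Flush]  L1: P0=I P1=M  mem[L1]=98
9. P0: load  L2  bus=[BusRd]  L2: P0=E P1=I  mem[L2]=60
10. P1: store L2 := 69  bus=[BusRdX]  L2: P0=I P1=M  mem[L2]=60
11. P0: load  L2  bus=[BusRd]  L2: P0=S P1=O  mem[L2]=60
12. P0: store L2 := 96  bus=[BusUpgr,Flush]  L2: P0=M P1=I  mem[L2]=69
13. P1: load  L3  bus=[-]  L3: P0=I P1=M  mem[L3]=80
14. P1: load  L2  bus=[BusRd]  L2: P0=O P1=S  mem[L2]=69
15. P1: store L1 := 11  bus=[-]  L1: P0=I P1=M  mem[L1]=98
16. P0: load  L1  bus=[BusRd]  L1: P0=S P1=O  mem[L1]=98
17. P0: load  L3  bus=[BusRd]  L3: P0=S P1=O  mem[L3]=80
18. P0: store L2 := 60  bus=[BusUpgr]  L2: P0=M P1=I  mem[L2]=69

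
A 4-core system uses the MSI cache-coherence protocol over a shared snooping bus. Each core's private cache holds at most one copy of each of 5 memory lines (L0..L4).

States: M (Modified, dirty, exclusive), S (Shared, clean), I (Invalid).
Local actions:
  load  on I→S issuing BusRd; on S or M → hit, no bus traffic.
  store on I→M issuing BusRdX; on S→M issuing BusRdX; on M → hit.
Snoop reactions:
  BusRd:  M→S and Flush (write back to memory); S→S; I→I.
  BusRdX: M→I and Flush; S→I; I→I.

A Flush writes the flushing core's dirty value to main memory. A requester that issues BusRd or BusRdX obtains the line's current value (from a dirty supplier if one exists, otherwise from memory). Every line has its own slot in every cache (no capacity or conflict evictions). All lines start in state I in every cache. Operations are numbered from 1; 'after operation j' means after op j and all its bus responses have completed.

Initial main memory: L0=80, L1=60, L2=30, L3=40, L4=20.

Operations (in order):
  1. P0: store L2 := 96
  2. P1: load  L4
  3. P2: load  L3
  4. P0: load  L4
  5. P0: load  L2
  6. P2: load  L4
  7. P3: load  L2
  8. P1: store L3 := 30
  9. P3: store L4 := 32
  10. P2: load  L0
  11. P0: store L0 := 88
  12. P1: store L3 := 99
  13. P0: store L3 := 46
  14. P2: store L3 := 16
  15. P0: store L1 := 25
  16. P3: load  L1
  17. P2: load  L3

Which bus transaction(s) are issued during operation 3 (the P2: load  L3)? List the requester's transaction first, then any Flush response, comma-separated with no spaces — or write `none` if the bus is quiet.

step 1: P0: store L2 := 96  ⟶  MIII  (L2)  txn=BusRdX  M[L2]=30
step 2: P1: load  L4  ⟶  ISII  (L4)  txn=BusRd  M[L4]=20
step 3: P2: load  L3  ⟶  IISI  (L3)  txn=BusRd  M[L3]=40
step 4: P0: load  L4  ⟶  SSII  (L4)  txn=BusRd  M[L4]=20
step 5: P0: load  L2  ⟶  MIII  (L2)  txn=∅  M[L2]=30
step 6: P2: load  L4  ⟶  SSSI  (L4)  txn=BusRd  M[L4]=20
step 7: P3: load  L2  ⟶  SIIS  (L2)  txn=BusRd+Flush  M[L2]=96
step 8: P1: store L3 := 30  ⟶  IMII  (L3)  txn=BusRdX  M[L3]=40
step 9: P3: store L4 := 32  ⟶  IIIM  (L4)  txn=BusRdX  M[L4]=20
step 10: P2: load  L0  ⟶  IISI  (L0)  txn=BusRd  M[L0]=80
step 11: P0: store L0 := 88  ⟶  MIII  (L0)  txn=BusRdX  M[L0]=80
step 12: P1: store L3 := 99  ⟶  IMII  (L3)  txn=∅  M[L3]=40
step 13: P0: store L3 := 46  ⟶  MIII  (L3)  txn=BusRdX+Flush  M[L3]=99
step 14: P2: store L3 := 16  ⟶  IIMI  (L3)  txn=BusRdX+Flush  M[L3]=46
step 15: P0: store L1 := 25  ⟶  MIII  (L1)  txn=BusRdX  M[L1]=60
step 16: P3: load  L1  ⟶  SIIS  (L1)  txn=BusRd+Flush  M[L1]=25
step 17: P2: load  L3  ⟶  IIMI  (L3)  txn=∅  M[L3]=46

bus = BusRd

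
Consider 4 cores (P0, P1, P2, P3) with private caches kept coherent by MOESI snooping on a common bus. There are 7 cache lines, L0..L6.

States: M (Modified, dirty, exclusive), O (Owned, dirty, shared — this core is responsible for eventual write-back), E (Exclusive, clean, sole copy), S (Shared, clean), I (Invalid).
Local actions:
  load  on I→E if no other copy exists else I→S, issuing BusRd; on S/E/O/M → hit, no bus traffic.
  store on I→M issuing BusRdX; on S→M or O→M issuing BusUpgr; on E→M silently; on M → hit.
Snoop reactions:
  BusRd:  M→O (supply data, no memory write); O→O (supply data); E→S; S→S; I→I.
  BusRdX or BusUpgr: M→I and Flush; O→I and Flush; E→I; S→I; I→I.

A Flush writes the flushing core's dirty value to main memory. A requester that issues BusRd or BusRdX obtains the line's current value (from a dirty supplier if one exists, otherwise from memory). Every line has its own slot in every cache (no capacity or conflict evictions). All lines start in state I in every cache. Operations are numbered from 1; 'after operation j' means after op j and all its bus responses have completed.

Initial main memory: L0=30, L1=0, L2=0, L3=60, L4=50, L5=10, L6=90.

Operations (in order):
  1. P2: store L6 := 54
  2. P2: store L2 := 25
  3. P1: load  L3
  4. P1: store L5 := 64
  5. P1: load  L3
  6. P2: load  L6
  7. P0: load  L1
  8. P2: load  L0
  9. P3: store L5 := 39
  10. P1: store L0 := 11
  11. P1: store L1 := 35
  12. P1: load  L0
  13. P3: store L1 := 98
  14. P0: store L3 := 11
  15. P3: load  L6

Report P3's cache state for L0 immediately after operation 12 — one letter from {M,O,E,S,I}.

state = I

  op1 P2: store L6 := 54 → I/I/M/I on L6; bus BusRdX; mem=90
  op2 P2: store L2 := 25 → I/I/M/I on L2; bus BusRdX; mem=0
  op3 P1: load  L3 → I/E/I/I on L3; bus BusRd; mem=60
  op4 P1: store L5 := 64 → I/M/I/I on L5; bus BusRdX; mem=10
  op5 P1: load  L3 → I/E/I/I on L3; bus (none); mem=60
  op6 P2: load  L6 → I/I/M/I on L6; bus (none); mem=90
  op7 P0: load  L1 → E/I/I/I on L1; bus BusRd; mem=0
  op8 P2: load  L0 → I/I/E/I on L0; bus BusRd; mem=30
  op9 P3: store L5 := 39 → I/I/I/M on L5; bus BusRdX Flush; mem=64
  op10 P1: store L0 := 11 → I/M/I/I on L0; bus BusRdX; mem=30
  op11 P1: store L1 := 35 → I/M/I/I on L1; bus BusRdX; mem=0
  op12 P1: load  L0 → I/M/I/I on L0; bus (none); mem=30
  op13 P3: store L1 := 98 → I/I/I/M on L1; bus BusRdX Flush; mem=35
  op14 P0: store L3 := 11 → M/I/I/I on L3; bus BusRdX; mem=60
  op15 P3: load  L6 → I/I/O/S on L6; bus BusRd; mem=90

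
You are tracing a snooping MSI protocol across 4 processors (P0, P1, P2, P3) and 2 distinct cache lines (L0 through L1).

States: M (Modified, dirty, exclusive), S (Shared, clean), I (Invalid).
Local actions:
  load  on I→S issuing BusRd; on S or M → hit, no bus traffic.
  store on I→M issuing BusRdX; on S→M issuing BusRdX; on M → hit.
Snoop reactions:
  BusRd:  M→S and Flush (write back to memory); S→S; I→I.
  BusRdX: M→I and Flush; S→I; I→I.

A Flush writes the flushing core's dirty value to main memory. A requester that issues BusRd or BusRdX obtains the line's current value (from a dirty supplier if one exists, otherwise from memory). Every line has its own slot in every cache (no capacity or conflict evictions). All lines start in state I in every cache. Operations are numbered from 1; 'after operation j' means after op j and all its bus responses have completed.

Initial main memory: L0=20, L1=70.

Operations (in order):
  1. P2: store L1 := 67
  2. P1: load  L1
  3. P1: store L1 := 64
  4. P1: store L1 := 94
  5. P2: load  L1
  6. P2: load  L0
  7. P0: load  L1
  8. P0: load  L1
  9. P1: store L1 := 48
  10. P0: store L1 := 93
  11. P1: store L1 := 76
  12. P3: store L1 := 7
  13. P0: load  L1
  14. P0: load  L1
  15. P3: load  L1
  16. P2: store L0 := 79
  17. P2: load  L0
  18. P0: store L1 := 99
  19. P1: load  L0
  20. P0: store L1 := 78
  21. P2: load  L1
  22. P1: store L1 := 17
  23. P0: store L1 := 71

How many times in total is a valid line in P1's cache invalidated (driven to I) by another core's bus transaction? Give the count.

[1] P2: store L1 := 67 | P0:I, P1:I, P2:M(67), P3:I | bus: BusRdX
[2] P1: load  L1 | P0:I, P1:S(67), P2:S(67), P3:I | bus: BusRd,Flush
[3] P1: store L1 := 64 | P0:I, P1:M(64), P2:I, P3:I | bus: BusRdX
[4] P1: store L1 := 94 | P0:I, P1:M(94), P2:I, P3:I | bus: none
[5] P2: load  L1 | P0:I, P1:S(94), P2:S(94), P3:I | bus: BusRd,Flush
[6] P2: load  L0 | P0:I, P1:I, P2:S(20), P3:I | bus: BusRd
[7] P0: load  L1 | P0:S(94), P1:S(94), P2:S(94), P3:I | bus: BusRd
[8] P0: load  L1 | P0:S(94), P1:S(94), P2:S(94), P3:I | bus: none
[9] P1: store L1 := 48 | P0:I, P1:M(48), P2:I, P3:I | bus: BusRdX
[10] P0: store L1 := 93 | P0:M(93), P1:I, P2:I, P3:I | bus: BusRdX,Flush
[11] P1: store L1 := 76 | P0:I, P1:M(76), P2:I, P3:I | bus: BusRdX,Flush
[12] P3: store L1 := 7 | P0:I, P1:I, P2:I, P3:M(7) | bus: BusRdX,Flush
[13] P0: load  L1 | P0:S(7), P1:I, P2:I, P3:S(7) | bus: BusRd,Flush
[14] P0: load  L1 | P0:S(7), P1:I, P2:I, P3:S(7) | bus: none
[15] P3: load  L1 | P0:S(7), P1:I, P2:I, P3:S(7) | bus: none
[16] P2: store L0 := 79 | P0:I, P1:I, P2:M(79), P3:I | bus: BusRdX
[17] P2: load  L0 | P0:I, P1:I, P2:M(79), P3:I | bus: none
[18] P0: store L1 := 99 | P0:M(99), P1:I, P2:I, P3:I | bus: BusRdX
[19] P1: load  L0 | P0:I, P1:S(79), P2:S(79), P3:I | bus: BusRd,Flush
[20] P0: store L1 := 78 | P0:M(78), P1:I, P2:I, P3:I | bus: none
[21] P2: load  L1 | P0:S(78), P1:I, P2:S(78), P3:I | bus: BusRd,Flush
[22] P1: store L1 := 17 | P0:I, P1:M(17), P2:I, P3:I | bus: BusRdX
[23] P0: store L1 := 71 | P0:M(71), P1:I, P2:I, P3:I | bus: BusRdX,Flush

invalidations = 3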